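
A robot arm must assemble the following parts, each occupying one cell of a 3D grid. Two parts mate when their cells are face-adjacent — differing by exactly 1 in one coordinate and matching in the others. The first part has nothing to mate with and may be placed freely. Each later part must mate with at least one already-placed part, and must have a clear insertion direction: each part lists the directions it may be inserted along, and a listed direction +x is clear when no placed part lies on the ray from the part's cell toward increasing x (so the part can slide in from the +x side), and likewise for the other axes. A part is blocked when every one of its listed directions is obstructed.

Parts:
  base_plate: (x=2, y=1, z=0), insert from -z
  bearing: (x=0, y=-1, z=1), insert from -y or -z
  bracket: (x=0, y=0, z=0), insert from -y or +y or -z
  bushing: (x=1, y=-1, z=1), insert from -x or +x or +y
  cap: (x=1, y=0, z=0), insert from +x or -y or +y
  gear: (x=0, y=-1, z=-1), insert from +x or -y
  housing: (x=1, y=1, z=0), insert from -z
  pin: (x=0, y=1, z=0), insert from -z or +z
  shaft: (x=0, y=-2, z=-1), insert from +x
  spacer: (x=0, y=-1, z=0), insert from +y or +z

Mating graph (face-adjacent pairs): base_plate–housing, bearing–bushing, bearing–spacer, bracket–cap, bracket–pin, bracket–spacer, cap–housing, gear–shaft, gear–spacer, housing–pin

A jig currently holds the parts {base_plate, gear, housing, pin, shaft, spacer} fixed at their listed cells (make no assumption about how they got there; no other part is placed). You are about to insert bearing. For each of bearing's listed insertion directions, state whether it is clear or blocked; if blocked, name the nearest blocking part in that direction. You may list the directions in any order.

-y: ray from bearing(0, -1, 1) has no placed part ⇒ clear
-z: nearest on ray is spacer@(0, -1, 0) ⇒ blocked

-y: clear; -z: blocked by spacer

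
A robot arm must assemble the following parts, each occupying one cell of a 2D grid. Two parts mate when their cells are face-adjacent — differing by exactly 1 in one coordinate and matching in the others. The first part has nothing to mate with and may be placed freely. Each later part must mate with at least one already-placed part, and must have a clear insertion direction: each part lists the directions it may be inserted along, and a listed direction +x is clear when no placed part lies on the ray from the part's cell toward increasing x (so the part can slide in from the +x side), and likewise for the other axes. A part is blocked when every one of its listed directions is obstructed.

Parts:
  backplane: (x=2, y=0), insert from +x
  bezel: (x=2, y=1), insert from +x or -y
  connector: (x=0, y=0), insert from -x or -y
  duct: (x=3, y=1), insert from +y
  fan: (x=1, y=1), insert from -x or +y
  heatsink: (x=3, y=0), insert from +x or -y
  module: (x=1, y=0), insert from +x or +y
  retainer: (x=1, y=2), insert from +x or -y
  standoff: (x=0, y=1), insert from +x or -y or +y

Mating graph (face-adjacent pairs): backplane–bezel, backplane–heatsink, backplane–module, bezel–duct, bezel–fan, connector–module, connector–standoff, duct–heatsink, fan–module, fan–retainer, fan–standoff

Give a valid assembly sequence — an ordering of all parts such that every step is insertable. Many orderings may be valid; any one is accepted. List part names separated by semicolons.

bezel; backplane; module; heatsink; duct; connector; fan; standoff; retainer

1. bezel@(2, 1) [+x clear] — {bezel}
2. backplane@(2, 0) [+x clear] — {backplane, bezel}
3. module@(1, 0) [+y clear] — {backplane, bezel, module}
4. heatsink@(3, 0) [+x clear] — {backplane, bezel, heatsink, module}
5. duct@(3, 1) [+y clear] — {backplane, bezel, duct, heatsink, module}
6. connector@(0, 0) [-x clear] — {backplane, bezel, connector, duct, heatsink, module}
7. fan@(1, 1) [-x clear] — {backplane, bezel, connector, duct, fan, heatsink, module}
8. standoff@(0, 1) [+y clear] — {backplane, bezel, connector, duct, fan, heatsink, module, standoff}
9. retainer@(1, 2) [+x clear] — {backplane, bezel, connector, duct, fan, heatsink, module, retainer, standoff}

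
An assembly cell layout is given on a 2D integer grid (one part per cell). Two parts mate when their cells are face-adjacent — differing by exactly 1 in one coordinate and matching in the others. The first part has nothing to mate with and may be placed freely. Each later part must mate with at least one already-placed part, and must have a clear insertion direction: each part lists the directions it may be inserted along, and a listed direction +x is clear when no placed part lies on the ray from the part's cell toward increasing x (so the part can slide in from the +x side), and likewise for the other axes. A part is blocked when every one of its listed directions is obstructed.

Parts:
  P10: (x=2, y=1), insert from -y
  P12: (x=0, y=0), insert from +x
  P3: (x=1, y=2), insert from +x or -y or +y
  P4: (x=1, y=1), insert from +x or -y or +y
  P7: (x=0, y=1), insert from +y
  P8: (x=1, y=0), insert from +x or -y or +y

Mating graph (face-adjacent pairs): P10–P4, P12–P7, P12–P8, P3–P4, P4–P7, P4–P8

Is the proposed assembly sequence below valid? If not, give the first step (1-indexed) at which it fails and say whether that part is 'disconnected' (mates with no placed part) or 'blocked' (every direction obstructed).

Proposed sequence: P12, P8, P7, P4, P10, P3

Valid

1. P12@(0, 0) [+x clear] — {P12}
2. P8@(1, 0) [+x clear] — {P12, P8}
3. P7@(0, 1) [+y clear] — {P12, P7, P8}
4. P4@(1, 1) [+x clear] — {P12, P4, P7, P8}
5. P10@(2, 1) [-y clear] — {P10, P12, P4, P7, P8}
6. P3@(1, 2) [+x clear] — {P10, P12, P3, P4, P7, P8}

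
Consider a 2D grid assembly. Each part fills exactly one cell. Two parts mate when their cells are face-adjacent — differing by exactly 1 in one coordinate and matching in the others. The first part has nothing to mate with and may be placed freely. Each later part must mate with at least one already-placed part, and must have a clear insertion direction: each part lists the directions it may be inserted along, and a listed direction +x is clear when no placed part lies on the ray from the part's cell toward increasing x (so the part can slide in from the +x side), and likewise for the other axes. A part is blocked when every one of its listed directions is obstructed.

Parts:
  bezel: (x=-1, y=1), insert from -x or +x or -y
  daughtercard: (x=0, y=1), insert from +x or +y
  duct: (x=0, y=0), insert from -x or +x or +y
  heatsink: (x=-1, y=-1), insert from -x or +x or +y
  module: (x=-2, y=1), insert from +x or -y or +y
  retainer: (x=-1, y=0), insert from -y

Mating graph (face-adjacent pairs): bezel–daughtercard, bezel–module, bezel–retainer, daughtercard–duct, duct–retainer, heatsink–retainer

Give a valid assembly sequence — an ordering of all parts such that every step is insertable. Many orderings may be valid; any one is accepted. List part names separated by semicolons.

1. daughtercard@(0, 1) [+x clear] — {daughtercard}
2. duct@(0, 0) [-x clear] — {daughtercard, duct}
3. retainer@(-1, 0) [-y clear] — {daughtercard, duct, retainer}
4. bezel@(-1, 1) [-x clear] — {bezel, daughtercard, duct, retainer}
5. module@(-2, 1) [-y clear] — {bezel, daughtercard, duct, module, retainer}
6. heatsink@(-1, -1) [-x clear] — {bezel, daughtercard, duct, heatsink, module, retainer}

daughtercard; duct; retainer; bezel; module; heatsink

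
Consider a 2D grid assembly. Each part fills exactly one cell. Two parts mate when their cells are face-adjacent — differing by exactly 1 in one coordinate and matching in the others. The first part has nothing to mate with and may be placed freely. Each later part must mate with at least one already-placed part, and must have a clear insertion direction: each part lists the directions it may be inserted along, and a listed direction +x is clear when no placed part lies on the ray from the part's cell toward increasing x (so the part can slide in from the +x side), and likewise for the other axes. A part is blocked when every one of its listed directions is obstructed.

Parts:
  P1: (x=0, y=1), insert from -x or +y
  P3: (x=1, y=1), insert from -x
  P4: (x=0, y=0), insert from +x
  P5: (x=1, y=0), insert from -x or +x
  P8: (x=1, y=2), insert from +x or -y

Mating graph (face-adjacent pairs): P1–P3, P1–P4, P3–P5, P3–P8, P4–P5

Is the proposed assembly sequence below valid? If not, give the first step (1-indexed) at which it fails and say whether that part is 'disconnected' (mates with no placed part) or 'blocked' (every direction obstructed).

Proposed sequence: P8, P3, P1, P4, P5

1. P8@(1, 2) [+x clear] — {P8}
2. P3@(1, 1) [-x clear] — {P3, P8}
3. P1@(0, 1) [-x clear] — {P1, P3, P8}
4. P4@(0, 0) [+x clear] — {P1, P3, P4, P8}
5. P5@(1, 0) [+x clear] — {P1, P3, P4, P5, P8}

Valid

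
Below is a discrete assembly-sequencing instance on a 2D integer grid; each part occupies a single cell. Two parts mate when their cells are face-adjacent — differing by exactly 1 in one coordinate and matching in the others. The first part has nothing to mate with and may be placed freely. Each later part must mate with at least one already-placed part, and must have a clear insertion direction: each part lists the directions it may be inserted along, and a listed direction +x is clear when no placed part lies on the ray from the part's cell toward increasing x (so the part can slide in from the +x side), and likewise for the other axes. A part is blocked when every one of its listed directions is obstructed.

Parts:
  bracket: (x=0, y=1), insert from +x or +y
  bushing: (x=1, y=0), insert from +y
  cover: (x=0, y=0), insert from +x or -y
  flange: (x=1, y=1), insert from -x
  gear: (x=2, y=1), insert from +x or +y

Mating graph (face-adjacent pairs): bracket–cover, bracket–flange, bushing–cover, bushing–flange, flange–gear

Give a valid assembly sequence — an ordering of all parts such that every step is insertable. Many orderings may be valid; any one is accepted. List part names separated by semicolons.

1. bushing@(1, 0) [+y clear] — {bushing}
2. flange@(1, 1) [-x clear] — {bushing, flange}
3. gear@(2, 1) [+x clear] — {bushing, flange, gear}
4. bracket@(0, 1) [+y clear] — {bracket, bushing, flange, gear}
5. cover@(0, 0) [-y clear] — {bracket, bushing, cover, flange, gear}

bushing; flange; gear; bracket; cover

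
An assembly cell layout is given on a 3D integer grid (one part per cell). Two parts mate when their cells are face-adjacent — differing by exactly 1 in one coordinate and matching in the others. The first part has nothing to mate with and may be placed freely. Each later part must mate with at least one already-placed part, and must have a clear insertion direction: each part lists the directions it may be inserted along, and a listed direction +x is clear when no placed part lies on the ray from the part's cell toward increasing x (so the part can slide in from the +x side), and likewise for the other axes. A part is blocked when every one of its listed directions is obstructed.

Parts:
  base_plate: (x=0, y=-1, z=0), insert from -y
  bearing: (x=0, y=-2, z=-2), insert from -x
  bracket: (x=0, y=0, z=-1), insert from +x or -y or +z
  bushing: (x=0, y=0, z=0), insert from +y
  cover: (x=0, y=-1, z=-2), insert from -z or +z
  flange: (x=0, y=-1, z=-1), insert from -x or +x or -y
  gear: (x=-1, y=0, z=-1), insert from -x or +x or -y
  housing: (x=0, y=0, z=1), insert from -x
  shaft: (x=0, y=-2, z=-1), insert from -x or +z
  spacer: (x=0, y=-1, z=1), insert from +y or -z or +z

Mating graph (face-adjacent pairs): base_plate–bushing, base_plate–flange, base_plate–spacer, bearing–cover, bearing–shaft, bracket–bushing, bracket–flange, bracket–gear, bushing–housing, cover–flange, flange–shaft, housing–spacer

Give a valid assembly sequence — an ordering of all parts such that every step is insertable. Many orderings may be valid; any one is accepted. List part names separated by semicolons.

flange; base_plate; spacer; bushing; shaft; bearing; cover; housing; bracket; gear

1. flange@(0, -1, -1) [-x clear] — {flange}
2. base_plate@(0, -1, 0) [-y clear] — {base_plate, flange}
3. spacer@(0, -1, 1) [+y clear] — {base_plate, flange, spacer}
4. bushing@(0, 0, 0) [+y clear] — {base_plate, bushing, flange, spacer}
5. shaft@(0, -2, -1) [-x clear] — {base_plate, bushing, flange, shaft, spacer}
6. bearing@(0, -2, -2) [-x clear] — {base_plate, bearing, bushing, flange, shaft, spacer}
7. cover@(0, -1, -2) [-z clear] — {base_plate, bearing, bushing, cover, flange, shaft, spacer}
8. housing@(0, 0, 1) [-x clear] — {base_plate, bearing, bushing, cover, flange, housing, shaft, spacer}
9. bracket@(0, 0, -1) [+x clear] — {base_plate, bearing, bracket, bushing, cover, flange, housing, shaft, spacer}
10. gear@(-1, 0, -1) [-x clear] — {base_plate, bearing, bracket, bushing, cover, flange, gear, housing, shaft, spacer}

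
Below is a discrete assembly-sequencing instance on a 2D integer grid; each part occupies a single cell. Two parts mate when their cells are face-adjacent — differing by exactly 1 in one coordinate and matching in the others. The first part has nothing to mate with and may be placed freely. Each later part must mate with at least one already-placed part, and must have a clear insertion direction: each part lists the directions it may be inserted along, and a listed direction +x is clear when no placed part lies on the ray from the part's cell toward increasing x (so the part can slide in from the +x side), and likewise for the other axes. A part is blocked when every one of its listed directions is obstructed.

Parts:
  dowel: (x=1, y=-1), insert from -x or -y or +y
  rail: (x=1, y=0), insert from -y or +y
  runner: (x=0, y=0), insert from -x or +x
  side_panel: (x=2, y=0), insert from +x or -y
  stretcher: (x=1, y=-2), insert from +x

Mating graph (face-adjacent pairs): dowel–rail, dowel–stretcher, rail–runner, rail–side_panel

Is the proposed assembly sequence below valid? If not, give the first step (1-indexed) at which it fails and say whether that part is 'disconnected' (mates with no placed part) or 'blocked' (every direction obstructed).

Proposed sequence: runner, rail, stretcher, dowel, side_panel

1. runner@(0, 0) [-x clear] — {runner}
2. rail@(1, 0) [-y clear] — {rail, runner}
3. stretcher@(1, -2) — no placed neighbour ⇒ disconnected

Invalid at step 3 (disconnected)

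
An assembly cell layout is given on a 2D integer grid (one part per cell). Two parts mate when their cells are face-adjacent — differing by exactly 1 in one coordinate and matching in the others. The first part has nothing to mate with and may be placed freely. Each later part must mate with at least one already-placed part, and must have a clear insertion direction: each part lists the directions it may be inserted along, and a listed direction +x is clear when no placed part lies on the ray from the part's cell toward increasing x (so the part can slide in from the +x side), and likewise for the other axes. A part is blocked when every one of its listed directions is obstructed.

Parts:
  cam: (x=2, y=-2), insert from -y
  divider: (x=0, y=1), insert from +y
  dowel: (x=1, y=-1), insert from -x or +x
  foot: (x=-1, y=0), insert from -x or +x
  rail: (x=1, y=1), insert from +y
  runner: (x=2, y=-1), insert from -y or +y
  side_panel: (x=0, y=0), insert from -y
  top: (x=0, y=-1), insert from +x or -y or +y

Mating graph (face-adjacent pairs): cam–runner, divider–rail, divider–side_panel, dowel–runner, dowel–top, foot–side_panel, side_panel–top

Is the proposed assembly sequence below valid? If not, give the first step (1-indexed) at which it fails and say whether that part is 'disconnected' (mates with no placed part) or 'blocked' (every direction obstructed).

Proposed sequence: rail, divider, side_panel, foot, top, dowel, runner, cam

1. rail@(1, 1) [+y clear] — {rail}
2. divider@(0, 1) [+y clear] — {divider, rail}
3. side_panel@(0, 0) [-y clear] — {divider, rail, side_panel}
4. foot@(-1, 0) [-x clear] — {divider, foot, rail, side_panel}
5. top@(0, -1) [+x clear] — {divider, foot, rail, side_panel, top}
6. dowel@(1, -1) [+x clear] — {divider, dowel, foot, rail, side_panel, top}
7. runner@(2, -1) [-y clear] — {divider, dowel, foot, rail, runner, side_panel, top}
8. cam@(2, -2) [-y clear] — {cam, divider, dowel, foot, rail, runner, side_panel, top}

Valid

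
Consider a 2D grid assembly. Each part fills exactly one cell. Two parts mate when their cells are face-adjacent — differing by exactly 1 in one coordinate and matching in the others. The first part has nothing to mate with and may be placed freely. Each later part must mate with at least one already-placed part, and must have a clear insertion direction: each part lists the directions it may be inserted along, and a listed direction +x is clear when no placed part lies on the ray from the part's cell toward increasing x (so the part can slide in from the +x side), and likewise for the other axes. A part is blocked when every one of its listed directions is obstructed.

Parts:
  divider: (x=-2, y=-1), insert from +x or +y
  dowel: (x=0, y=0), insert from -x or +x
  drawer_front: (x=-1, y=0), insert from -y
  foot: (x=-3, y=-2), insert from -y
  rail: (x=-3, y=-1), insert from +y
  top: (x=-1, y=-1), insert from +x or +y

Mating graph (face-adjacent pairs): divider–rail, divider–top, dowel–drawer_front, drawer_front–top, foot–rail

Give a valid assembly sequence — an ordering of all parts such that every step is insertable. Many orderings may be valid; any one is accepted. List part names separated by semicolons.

dowel; drawer_front; top; divider; rail; foot

1. dowel@(0, 0) [-x clear] — {dowel}
2. drawer_front@(-1, 0) [-y clear] — {dowel, drawer_front}
3. top@(-1, -1) [+x clear] — {dowel, drawer_front, top}
4. divider@(-2, -1) [+y clear] — {divider, dowel, drawer_front, top}
5. rail@(-3, -1) [+y clear] — {divider, dowel, drawer_front, rail, top}
6. foot@(-3, -2) [-y clear] — {divider, dowel, drawer_front, foot, rail, top}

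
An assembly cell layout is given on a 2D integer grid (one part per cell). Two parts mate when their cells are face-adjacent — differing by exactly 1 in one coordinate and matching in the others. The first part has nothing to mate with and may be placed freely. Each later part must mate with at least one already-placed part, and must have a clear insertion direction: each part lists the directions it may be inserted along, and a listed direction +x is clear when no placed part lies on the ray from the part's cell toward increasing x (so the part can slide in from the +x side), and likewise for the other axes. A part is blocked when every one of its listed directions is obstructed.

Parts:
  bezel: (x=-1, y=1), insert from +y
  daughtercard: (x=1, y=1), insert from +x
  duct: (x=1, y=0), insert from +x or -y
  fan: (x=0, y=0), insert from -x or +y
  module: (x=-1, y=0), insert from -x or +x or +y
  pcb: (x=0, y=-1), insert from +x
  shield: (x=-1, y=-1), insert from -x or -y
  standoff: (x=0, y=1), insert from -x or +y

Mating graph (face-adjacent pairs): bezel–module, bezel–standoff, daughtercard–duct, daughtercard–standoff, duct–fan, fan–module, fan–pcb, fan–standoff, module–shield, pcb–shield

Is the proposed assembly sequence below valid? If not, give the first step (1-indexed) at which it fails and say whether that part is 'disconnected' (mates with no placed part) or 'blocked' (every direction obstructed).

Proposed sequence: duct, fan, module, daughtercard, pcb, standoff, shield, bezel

1. duct@(1, 0) [+x clear] — {duct}
2. fan@(0, 0) [-x clear] — {duct, fan}
3. module@(-1, 0) [-x clear] — {duct, fan, module}
4. daughtercard@(1, 1) [+x clear] — {daughtercard, duct, fan, module}
5. pcb@(0, -1) [+x clear] — {daughtercard, duct, fan, module, pcb}
6. standoff@(0, 1) [-x clear] — {daughtercard, duct, fan, module, pcb, standoff}
7. shield@(-1, -1) [-x clear] — {daughtercard, duct, fan, module, pcb, shield, standoff}
8. bezel@(-1, 1) [+y clear] — {bezel, daughtercard, duct, fan, module, pcb, shield, standoff}

Valid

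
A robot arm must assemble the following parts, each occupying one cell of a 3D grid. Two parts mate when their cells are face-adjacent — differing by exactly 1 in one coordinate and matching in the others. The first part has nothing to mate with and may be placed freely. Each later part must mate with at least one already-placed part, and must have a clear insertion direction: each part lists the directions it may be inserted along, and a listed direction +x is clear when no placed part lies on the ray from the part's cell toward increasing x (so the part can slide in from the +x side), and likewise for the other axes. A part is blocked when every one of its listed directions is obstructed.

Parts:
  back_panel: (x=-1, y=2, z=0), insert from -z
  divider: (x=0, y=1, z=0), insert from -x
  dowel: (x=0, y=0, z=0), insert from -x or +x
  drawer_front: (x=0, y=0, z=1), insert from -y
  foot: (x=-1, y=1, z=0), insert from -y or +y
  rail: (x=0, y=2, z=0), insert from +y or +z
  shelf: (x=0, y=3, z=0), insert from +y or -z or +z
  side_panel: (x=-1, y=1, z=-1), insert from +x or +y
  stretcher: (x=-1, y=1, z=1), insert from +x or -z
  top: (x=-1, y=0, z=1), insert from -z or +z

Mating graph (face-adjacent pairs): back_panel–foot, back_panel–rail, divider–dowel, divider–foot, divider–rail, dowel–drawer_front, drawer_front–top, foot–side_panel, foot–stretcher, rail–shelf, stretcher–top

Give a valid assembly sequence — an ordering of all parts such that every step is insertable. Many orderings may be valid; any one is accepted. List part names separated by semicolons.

1. stretcher@(-1, 1, 1) [+x clear] — {stretcher}
2. top@(-1, 0, 1) [-z clear] — {stretcher, top}
3. drawer_front@(0, 0, 1) [-y clear] — {drawer_front, stretcher, top}
4. dowel@(0, 0, 0) [-x clear] — {dowel, drawer_front, stretcher, top}
5. divider@(0, 1, 0) [-x clear] — {divider, dowel, drawer_front, stretcher, top}
6. rail@(0, 2, 0) [+y clear] — {divider, dowel, drawer_front, rail, stretcher, top}
7. shelf@(0, 3, 0) [+y clear] — {divider, dowel, drawer_front, rail, shelf, stretcher, top}
8. foot@(-1, 1, 0) [-y clear] — {divider, dowel, drawer_front, foot, rail, shelf, stretcher, top}
9. side_panel@(-1, 1, -1) [+x clear] — {divider, dowel, drawer_front, foot, rail, shelf, side_panel, stretcher, top}
10. back_panel@(-1, 2, 0) [-z clear] — {back_panel, divider, dowel, drawer_front, foot, rail, shelf, side_panel, stretcher, top}

stretcher; top; drawer_front; dowel; divider; rail; shelf; foot; side_panel; back_panel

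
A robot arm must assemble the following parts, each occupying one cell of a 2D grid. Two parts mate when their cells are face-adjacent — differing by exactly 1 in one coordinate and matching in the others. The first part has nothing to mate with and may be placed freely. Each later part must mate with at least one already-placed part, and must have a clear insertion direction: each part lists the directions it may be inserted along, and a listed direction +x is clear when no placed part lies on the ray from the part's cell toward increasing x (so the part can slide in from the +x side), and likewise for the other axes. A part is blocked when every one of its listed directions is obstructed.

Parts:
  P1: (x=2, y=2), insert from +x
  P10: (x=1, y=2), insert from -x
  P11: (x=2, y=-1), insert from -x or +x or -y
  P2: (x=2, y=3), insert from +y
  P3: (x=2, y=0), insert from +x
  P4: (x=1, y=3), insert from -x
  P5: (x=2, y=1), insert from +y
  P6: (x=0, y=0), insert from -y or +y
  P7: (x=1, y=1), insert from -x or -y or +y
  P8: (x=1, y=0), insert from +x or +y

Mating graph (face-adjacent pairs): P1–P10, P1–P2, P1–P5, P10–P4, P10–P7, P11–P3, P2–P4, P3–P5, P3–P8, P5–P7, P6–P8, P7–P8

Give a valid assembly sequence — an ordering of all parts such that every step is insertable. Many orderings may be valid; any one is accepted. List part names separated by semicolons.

P8; P3; P11; P5; P1; P2; P4; P7; P10; P6

1. P8@(1, 0) [+x clear] — {P8}
2. P3@(2, 0) [+x clear] — {P3, P8}
3. P11@(2, -1) [-x clear] — {P11, P3, P8}
4. P5@(2, 1) [+y clear] — {P11, P3, P5, P8}
5. P1@(2, 2) [+x clear] — {P1, P11, P3, P5, P8}
6. P2@(2, 3) [+y clear] — {P1, P11, P2, P3, P5, P8}
7. P4@(1, 3) [-x clear] — {P1, P11, P2, P3, P4, P5, P8}
8. P7@(1, 1) [-x clear] — {P1, P11, P2, P3, P4, P5, P7, P8}
9. P10@(1, 2) [-x clear] — {P1, P10, P11, P2, P3, P4, P5, P7, P8}
10. P6@(0, 0) [-y clear] — {P1, P10, P11, P2, P3, P4, P5, P6, P7, P8}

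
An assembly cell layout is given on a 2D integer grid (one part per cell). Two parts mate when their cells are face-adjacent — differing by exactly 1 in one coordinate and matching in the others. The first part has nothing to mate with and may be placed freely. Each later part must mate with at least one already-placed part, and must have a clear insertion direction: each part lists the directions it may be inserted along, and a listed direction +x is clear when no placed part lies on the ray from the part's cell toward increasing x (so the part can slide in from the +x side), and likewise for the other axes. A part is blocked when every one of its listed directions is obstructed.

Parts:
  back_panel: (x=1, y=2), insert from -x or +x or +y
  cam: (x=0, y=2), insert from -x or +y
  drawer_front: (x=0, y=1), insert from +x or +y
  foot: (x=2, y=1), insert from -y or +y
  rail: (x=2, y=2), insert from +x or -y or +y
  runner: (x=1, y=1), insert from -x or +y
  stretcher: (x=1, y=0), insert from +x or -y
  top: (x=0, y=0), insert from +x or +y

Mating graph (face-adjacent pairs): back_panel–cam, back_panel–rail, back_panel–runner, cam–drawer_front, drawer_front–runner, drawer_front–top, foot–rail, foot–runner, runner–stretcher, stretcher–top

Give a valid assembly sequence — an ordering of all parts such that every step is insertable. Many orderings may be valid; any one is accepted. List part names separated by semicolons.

1. runner@(1, 1) [-x clear] — {runner}
2. drawer_front@(0, 1) [+y clear] — {drawer_front, runner}
3. foot@(2, 1) [-y clear] — {drawer_front, foot, runner}
4. back_panel@(1, 2) [-x clear] — {back_panel, drawer_front, foot, runner}
5. rail@(2, 2) [+x clear] — {back_panel, drawer_front, foot, rail, runner}
6. cam@(0, 2) [-x clear] — {back_panel, cam, drawer_front, foot, rail, runner}
7. top@(0, 0) [+x clear] — {back_panel, cam, drawer_front, foot, rail, runner, top}
8. stretcher@(1, 0) [+x clear] — {back_panel, cam, drawer_front, foot, rail, runner, stretcher, top}

runner; drawer_front; foot; back_panel; rail; cam; top; stretcher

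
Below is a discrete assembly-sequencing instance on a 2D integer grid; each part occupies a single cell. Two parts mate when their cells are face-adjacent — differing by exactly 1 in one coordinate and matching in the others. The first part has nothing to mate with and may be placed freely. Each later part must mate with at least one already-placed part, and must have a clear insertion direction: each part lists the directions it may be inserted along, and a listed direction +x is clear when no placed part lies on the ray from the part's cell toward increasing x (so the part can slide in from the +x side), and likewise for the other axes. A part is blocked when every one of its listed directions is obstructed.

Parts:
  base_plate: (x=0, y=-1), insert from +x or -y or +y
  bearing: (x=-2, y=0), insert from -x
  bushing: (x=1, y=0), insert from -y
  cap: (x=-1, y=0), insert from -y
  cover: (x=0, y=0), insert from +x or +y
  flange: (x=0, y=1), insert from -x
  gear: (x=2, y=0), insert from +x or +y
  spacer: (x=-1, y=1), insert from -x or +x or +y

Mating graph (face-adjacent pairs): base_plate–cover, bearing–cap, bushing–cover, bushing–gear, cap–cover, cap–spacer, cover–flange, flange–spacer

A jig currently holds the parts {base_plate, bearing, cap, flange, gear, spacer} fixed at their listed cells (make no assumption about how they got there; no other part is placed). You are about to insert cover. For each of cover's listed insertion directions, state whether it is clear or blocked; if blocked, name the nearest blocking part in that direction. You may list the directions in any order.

+x: nearest on ray is gear@(2, 0) ⇒ blocked
+y: nearest on ray is flange@(0, 1) ⇒ blocked

+x: blocked by gear; +y: blocked by flange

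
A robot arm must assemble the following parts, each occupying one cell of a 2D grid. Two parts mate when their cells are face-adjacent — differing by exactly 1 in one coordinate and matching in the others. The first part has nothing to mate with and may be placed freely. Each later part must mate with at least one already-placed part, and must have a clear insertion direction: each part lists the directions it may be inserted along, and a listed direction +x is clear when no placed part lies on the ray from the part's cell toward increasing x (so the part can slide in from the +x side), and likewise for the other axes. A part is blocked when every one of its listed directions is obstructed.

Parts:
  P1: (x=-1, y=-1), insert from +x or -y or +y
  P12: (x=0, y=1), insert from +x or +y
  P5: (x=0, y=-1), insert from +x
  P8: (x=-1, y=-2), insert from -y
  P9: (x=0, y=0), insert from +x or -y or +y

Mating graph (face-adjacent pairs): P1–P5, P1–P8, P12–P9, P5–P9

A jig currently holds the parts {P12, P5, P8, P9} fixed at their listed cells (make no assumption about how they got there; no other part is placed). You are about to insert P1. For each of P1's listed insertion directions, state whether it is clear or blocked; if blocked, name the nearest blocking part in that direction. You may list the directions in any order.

+x: blocked by P5; +y: clear; -y: blocked by P8

+x: nearest on ray is P5@(0, -1) ⇒ blocked
-y: nearest on ray is P8@(-1, -2) ⇒ blocked
+y: ray from P1(-1, -1) has no placed part ⇒ clear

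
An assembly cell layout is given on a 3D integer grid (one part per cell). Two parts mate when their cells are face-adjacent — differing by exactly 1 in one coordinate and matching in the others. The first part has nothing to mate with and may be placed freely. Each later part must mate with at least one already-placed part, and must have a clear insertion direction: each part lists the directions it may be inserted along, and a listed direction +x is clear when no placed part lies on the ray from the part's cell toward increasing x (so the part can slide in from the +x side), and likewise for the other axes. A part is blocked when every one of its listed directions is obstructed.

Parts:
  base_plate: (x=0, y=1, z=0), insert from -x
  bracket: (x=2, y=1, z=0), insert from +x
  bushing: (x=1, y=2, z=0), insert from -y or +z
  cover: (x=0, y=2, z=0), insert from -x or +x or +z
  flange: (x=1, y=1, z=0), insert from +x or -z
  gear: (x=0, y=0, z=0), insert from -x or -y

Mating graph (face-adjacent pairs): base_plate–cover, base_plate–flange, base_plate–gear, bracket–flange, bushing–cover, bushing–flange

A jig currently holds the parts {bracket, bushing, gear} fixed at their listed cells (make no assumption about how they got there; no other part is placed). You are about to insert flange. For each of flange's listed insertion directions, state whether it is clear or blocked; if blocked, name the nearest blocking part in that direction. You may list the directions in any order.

+x: nearest on ray is bracket@(2, 1, 0) ⇒ blocked
-z: ray from flange(1, 1, 0) has no placed part ⇒ clear

+x: blocked by bracket; -z: clear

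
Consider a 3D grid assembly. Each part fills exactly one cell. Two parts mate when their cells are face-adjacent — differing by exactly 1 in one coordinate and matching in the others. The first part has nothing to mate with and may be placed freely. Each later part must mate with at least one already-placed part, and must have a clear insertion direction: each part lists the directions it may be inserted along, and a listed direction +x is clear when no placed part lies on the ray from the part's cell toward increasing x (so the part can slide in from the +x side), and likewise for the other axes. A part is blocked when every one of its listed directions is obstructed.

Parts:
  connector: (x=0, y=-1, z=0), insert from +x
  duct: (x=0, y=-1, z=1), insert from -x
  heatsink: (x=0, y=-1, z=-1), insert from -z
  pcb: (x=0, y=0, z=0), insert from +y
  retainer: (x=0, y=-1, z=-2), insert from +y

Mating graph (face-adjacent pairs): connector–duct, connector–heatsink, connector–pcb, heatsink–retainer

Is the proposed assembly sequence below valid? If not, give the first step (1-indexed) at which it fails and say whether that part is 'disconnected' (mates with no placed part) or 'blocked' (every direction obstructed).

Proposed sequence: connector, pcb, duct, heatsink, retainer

Valid

1. connector@(0, -1, 0) [+x clear] — {connector}
2. pcb@(0, 0, 0) [+y clear] — {connector, pcb}
3. duct@(0, -1, 1) [-x clear] — {connector, duct, pcb}
4. heatsink@(0, -1, -1) [-z clear] — {connector, duct, heatsink, pcb}
5. retainer@(0, -1, -2) [+y clear] — {connector, duct, heatsink, pcb, retainer}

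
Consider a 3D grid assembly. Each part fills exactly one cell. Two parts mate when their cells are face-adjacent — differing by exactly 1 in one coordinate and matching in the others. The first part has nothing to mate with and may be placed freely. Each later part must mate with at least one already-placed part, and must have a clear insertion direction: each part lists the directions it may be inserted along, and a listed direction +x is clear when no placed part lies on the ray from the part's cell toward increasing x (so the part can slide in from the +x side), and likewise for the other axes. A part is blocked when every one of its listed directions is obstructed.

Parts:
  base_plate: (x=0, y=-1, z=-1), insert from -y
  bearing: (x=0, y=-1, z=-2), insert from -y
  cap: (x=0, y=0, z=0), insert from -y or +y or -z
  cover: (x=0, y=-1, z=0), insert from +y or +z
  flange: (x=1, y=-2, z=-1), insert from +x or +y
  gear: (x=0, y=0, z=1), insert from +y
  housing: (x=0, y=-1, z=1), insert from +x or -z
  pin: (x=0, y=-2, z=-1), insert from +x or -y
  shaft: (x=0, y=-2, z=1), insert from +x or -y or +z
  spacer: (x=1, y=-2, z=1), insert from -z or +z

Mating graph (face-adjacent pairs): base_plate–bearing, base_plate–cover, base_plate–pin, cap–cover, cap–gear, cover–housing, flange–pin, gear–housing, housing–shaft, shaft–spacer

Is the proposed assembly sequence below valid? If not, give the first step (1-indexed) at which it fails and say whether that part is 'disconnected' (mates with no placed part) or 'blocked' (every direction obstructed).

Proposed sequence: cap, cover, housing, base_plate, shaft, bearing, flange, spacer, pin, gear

1. cap@(0, 0, 0) [-y clear] — {cap}
2. cover@(0, -1, 0) [+z clear] — {cap, cover}
3. housing@(0, -1, 1) [+x clear] — {cap, cover, housing}
4. base_plate@(0, -1, -1) [-y clear] — {base_plate, cap, cover, housing}
5. shaft@(0, -2, 1) [+x clear] — {base_plate, cap, cover, housing, shaft}
6. bearing@(0, -1, -2) [-y clear] — {base_plate, bearing, cap, cover, housing, shaft}
7. flange@(1, -2, -1) — no placed neighbour ⇒ disconnected

Invalid at step 7 (disconnected)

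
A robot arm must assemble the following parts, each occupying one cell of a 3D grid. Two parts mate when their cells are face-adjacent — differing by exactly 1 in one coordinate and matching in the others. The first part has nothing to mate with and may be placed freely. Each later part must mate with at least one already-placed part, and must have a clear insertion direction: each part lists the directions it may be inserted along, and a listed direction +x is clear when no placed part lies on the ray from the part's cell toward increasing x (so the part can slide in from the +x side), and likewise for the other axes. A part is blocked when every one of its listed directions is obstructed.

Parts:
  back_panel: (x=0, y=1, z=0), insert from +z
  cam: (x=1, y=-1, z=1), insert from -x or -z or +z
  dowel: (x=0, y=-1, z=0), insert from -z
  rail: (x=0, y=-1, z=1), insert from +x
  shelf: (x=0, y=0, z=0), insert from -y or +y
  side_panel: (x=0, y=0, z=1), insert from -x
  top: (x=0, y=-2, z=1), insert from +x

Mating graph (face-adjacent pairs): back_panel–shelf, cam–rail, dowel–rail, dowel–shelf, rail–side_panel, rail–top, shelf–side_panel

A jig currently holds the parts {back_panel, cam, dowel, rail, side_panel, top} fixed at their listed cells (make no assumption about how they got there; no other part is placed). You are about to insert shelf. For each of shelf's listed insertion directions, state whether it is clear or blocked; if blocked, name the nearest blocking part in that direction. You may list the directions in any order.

+y: blocked by back_panel; -y: blocked by dowel

-y: nearest on ray is dowel@(0, -1, 0) ⇒ blocked
+y: nearest on ray is back_panel@(0, 1, 0) ⇒ blocked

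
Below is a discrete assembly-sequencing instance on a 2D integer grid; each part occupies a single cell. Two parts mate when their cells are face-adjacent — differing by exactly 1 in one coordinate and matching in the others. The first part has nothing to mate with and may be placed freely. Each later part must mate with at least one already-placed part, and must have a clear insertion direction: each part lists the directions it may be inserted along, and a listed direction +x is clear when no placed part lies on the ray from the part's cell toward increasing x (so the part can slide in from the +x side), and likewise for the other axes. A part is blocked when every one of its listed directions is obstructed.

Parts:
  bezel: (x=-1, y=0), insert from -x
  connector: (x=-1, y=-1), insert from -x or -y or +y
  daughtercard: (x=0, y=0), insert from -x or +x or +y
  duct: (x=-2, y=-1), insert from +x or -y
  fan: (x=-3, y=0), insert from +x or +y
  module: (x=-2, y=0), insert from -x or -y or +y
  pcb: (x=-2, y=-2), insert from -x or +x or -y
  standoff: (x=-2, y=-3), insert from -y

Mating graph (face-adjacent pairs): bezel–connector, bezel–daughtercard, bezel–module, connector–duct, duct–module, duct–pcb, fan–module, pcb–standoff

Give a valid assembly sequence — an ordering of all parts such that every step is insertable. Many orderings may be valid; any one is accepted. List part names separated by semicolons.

1. standoff@(-2, -3) [-y clear] — {standoff}
2. pcb@(-2, -2) [-x clear] — {pcb, standoff}
3. duct@(-2, -1) [+x clear] — {duct, pcb, standoff}
4. connector@(-1, -1) [-y clear] — {connector, duct, pcb, standoff}
5. bezel@(-1, 0) [-x clear] — {bezel, connector, duct, pcb, standoff}
6. daughtercard@(0, 0) [+x clear] — {bezel, connector, daughtercard, duct, pcb, standoff}
7. module@(-2, 0) [-x clear] — {bezel, connector, daughtercard, duct, module, pcb, standoff}
8. fan@(-3, 0) [+y clear] — {bezel, connector, daughtercard, duct, fan, module, pcb, standoff}

standoff; pcb; duct; connector; bezel; daughtercard; module; fan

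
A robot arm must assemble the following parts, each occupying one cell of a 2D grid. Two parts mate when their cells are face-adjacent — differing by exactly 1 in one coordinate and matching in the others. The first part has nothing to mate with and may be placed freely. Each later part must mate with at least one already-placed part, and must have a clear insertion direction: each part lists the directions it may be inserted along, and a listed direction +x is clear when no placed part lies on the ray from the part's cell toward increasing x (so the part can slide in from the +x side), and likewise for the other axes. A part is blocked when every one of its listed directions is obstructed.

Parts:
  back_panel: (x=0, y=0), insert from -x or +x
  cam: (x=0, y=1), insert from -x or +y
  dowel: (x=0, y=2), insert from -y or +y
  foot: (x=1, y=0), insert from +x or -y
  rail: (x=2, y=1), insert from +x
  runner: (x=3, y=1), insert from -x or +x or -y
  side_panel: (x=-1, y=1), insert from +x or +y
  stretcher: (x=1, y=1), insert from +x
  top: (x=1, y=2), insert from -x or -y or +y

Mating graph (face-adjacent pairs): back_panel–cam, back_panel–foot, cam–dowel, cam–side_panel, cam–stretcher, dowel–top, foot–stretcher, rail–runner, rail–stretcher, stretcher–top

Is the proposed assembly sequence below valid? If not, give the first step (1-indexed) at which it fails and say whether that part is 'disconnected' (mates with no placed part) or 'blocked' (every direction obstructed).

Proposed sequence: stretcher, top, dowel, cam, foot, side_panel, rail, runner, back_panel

Valid

1. stretcher@(1, 1) [+x clear] — {stretcher}
2. top@(1, 2) [-x clear] — {stretcher, top}
3. dowel@(0, 2) [-y clear] — {dowel, stretcher, top}
4. cam@(0, 1) [-x clear] — {cam, dowel, stretcher, top}
5. foot@(1, 0) [+x clear] — {cam, dowel, foot, stretcher, top}
6. side_panel@(-1, 1) [+y clear] — {cam, dowel, foot, side_panel, stretcher, top}
7. rail@(2, 1) [+x clear] — {cam, dowel, foot, rail, side_panel, stretcher, top}
8. runner@(3, 1) [+x clear] — {cam, dowel, foot, rail, runner, side_panel, stretcher, top}
9. back_panel@(0, 0) [-x clear] — {back_panel, cam, dowel, foot, rail, runner, side_panel, stretcher, top}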